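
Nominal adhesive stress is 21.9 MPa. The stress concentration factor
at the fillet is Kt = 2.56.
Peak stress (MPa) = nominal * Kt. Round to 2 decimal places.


Peak = 21.9 * 2.56 = 56.06 MPa

56.06


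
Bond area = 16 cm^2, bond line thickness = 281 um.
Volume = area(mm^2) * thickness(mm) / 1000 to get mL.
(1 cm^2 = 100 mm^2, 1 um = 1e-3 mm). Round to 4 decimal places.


area_mm2 = 16 * 100 = 1600
blt_mm = 281 * 1e-3 = 0.281
vol_mm3 = 1600 * 0.281 = 449.6
vol_mL = 449.6 / 1000 = 0.4496 mL

0.4496


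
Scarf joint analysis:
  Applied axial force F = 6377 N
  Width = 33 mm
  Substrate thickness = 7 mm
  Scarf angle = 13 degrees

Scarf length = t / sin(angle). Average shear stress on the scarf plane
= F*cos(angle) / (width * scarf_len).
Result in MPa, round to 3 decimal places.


Scarf length = 7 / sin(13 deg) = 31.1179 mm
cos(13 deg) = 0.974370
Shear = 6377 * 0.974370 / (33 * 31.1179)
= 6.051 MPa

6.051


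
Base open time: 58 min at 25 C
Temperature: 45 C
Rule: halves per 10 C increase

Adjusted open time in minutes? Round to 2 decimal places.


Acceleration = 2^((45-25)/10) = 4.0000
Open time = 58 / 4.0000 = 14.50 min

14.50


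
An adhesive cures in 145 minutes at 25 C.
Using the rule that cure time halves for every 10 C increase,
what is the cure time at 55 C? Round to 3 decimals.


Factor = 2^((55 - 25) / 10) = 8.0000
Cure time = 145 / 8.0000
= 18.125 minutes

18.125


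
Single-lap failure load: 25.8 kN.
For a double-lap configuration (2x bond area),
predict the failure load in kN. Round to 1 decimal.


Failure load = 25.8 * 2 = 51.6 kN

51.6


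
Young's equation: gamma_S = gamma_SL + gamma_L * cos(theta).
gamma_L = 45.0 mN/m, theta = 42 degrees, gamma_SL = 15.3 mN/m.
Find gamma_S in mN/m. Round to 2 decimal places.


cos(42 deg) = 0.743145
gamma_S = 15.3 + 45.0 * 0.743145
= 48.74 mN/m

48.74


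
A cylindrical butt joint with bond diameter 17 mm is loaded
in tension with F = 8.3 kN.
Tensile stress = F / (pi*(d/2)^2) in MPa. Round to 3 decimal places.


Area = pi * (17/2)^2 = 226.9801 mm^2
Stress = 8.3*1000 / 226.9801
= 36.567 MPa

36.567


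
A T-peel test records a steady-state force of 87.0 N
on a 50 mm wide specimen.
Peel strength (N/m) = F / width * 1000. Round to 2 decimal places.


Peel strength = 87.0 / 50 * 1000
= 1740.00 N/m

1740.00


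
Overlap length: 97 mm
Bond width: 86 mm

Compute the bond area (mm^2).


Bond area = 97 * 86 = 8342 mm^2

8342


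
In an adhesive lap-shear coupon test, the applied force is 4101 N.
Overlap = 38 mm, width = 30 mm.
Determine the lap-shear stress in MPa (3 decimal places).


stress = F / (overlap * width)
= 4101 / (38 * 30)
= 3.597 MPa

3.597


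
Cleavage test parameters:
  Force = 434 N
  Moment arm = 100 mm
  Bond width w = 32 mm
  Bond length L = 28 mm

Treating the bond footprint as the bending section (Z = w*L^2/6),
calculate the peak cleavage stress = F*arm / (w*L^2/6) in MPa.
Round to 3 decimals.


M = 434 * 100 = 43400 N*mm
Z = 32 * 28^2 / 6 = 25088 / 6 mm^3
sigma = M / Z = 6 * 43400 / 25088 = 260400 / 25088
= 10.379 MPa

10.379


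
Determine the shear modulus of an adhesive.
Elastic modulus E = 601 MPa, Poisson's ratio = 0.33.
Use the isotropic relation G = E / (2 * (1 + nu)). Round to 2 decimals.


G = 601 / (2*(1+0.33)) = 601 / 2.66
= 225.94 MPa

225.94


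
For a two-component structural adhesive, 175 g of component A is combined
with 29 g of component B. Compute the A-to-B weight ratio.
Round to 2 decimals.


Weight ratio A:B = 175 / 29
= 6.03

6.03


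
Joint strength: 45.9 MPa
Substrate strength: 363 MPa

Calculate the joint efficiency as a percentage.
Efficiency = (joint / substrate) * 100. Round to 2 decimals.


Efficiency = (45.9 / 363) * 100 = 12.64%

12.64


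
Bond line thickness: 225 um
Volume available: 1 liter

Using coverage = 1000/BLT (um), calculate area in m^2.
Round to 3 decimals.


1 L = 1e6 mm^3, thickness = 225 um = 0.225 mm
Area = 1e6 / 0.225 mm^2 = (1e6 / 0.225) / 1e6 m^2 = 1000 / 225 m^2
= 4.444 m^2

4.444


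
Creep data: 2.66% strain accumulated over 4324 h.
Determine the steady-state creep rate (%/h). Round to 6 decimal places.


Rate = 2.66 / 4324 = 0.000615 %/h

0.000615


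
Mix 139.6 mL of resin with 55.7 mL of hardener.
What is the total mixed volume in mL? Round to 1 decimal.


Total = 139.6 + 55.7 = 195.3 mL

195.3


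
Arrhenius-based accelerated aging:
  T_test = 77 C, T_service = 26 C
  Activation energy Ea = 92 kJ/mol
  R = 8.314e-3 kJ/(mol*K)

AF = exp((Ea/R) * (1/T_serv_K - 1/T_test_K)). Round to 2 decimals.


T_test_K = 350.15, T_serv_K = 299.15
AF = exp((92/8.314e-3) * (1/299.15 - 1/350.15))
= 218.70

218.70


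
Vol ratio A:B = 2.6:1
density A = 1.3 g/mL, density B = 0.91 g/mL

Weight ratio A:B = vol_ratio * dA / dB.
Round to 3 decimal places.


Weight ratio = 2.6 * 1.3 / 0.91
= 3.714

3.714


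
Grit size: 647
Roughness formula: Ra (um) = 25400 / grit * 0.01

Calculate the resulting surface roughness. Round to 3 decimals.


Ra = 25400 / 647 * 0.01
= 0.393 um

0.393


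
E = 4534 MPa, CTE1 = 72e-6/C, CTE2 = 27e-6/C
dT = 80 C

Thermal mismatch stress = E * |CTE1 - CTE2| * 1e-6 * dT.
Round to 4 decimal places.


= 4534 * 45e-6 * 80
= 16.3224 MPa

16.3224


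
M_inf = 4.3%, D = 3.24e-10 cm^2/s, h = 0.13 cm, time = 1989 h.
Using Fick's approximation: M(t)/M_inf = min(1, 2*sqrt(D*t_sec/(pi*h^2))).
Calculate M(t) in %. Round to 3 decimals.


t = 7160400 s
ratio = min(1, 2*sqrt(3.24e-10*7160400/(pi*0.0169)))
= 0.418074
M(t) = 4.3 * 0.418074 = 1.798%

1.798


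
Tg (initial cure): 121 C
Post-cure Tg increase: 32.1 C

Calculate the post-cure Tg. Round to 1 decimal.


Post-cure Tg = 121 + 32.1 = 153.1 C

153.1


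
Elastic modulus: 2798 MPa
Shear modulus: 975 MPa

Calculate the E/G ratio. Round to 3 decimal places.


E / G = 2798 / 975 = 2.870

2.870


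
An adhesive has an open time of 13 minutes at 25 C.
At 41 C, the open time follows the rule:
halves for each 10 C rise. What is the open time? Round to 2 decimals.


Factor = 2^((41-25)/10) = 3.0314
Open time = 13 / 3.0314 = 4.29 min

4.29


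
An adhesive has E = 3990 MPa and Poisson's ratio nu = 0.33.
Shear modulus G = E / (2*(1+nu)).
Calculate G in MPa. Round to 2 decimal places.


G = 3990 / (2*(1+0.33))
= 3990 / 2.66
= 1500.00 MPa

1500.00


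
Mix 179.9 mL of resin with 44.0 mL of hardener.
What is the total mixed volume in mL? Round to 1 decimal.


Total = 179.9 + 44.0 = 223.9 mL

223.9


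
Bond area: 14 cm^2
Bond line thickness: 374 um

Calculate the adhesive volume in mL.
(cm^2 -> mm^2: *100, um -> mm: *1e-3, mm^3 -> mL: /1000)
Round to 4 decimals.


V = 14*100 * 374*1e-3 / 1000
= 0.5236 mL

0.5236


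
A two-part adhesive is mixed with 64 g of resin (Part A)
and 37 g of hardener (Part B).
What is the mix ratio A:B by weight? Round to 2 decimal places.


Mix ratio = mass_A / mass_B
= 64 / 37
= 1.73

1.73


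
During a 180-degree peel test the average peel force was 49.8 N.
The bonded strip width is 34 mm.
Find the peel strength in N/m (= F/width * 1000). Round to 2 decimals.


Peel strength = F/width * 1000
= 49.8 / 34 * 1000
= 1464.71 N/m

1464.71


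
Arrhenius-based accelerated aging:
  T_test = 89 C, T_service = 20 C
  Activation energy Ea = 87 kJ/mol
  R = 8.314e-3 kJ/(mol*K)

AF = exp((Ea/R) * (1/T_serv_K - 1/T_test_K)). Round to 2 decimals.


T_test_K = 362.15, T_serv_K = 293.15
AF = exp((87/8.314e-3) * (1/293.15 - 1/362.15))
= 898.85

898.85


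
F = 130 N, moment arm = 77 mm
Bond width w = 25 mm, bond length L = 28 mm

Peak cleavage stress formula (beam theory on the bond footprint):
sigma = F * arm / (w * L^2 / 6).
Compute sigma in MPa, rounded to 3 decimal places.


sigma = (130 * 77) / (25 * 784 / 6)
= 10010 * 6 / 19600
= 60060 / 19600
= 3.064 MPa

3.064


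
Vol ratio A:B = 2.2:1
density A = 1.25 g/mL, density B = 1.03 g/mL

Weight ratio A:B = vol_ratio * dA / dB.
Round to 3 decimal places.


Weight ratio = 2.2 * 1.25 / 1.03
= 2.670

2.670


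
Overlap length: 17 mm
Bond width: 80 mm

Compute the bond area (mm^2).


Bond area = 17 * 80 = 1360 mm^2

1360


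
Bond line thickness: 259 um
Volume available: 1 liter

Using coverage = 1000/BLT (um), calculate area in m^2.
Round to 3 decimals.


1 L = 1e6 mm^3, thickness = 259 um = 0.259 mm
Area = 1e6 / 0.259 mm^2 = (1e6 / 0.259) / 1e6 m^2 = 1000 / 259 m^2
= 3.861 m^2

3.861


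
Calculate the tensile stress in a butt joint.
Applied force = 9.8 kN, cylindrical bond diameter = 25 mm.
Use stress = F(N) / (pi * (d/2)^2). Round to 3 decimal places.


A = pi * 12.5^2 = 490.8739 mm^2
sigma = 9800.0 / 490.8739 = 19.964 MPa

19.964


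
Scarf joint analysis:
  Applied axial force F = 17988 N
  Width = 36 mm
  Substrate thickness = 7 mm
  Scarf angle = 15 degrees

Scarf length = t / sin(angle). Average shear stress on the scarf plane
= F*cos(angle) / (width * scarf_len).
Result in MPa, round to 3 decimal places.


Scarf length = 7 / sin(15 deg) = 27.0459 mm
cos(15 deg) = 0.965926
Shear = 17988 * 0.965926 / (36 * 27.0459)
= 17.845 MPa

17.845


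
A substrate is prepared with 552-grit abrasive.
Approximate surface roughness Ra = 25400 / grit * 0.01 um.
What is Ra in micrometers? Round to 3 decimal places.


Ra = 25400 / 552 * 0.01 = 0.460 um

0.460


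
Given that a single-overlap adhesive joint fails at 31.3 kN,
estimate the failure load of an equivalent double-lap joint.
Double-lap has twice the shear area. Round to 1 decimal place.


Double-lap factor = 2
Expected load = 31.3 * 2 = 62.6 kN

62.6


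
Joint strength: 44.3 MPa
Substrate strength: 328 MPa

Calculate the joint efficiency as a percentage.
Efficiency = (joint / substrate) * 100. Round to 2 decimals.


Efficiency = (44.3 / 328) * 100 = 13.51%

13.51


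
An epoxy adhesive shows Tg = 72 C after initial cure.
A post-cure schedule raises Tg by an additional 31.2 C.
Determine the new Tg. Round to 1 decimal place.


New Tg = 72 + 31.2
= 103.2 C

103.2


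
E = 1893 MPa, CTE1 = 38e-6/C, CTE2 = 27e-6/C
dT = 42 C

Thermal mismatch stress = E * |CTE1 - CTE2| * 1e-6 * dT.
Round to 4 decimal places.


= 1893 * 11e-6 * 42
= 0.8746 MPa

0.8746


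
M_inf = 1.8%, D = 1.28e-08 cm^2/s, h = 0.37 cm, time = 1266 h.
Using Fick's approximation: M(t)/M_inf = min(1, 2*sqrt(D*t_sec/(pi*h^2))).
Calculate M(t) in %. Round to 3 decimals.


t = 4557600 s
ratio = min(1, 2*sqrt(1.28e-08*4557600/(pi*0.1369)))
= 0.736591
M(t) = 1.8 * 0.736591 = 1.326%

1.326


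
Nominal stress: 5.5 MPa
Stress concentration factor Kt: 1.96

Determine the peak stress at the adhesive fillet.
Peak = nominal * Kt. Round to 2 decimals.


Peak stress = 5.5 * 1.96
= 10.78 MPa

10.78


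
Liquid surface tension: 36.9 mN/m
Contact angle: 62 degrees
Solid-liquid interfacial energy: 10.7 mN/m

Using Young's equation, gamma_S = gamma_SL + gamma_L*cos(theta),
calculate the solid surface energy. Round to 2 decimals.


gamma_S = 10.7 + 36.9 * cos(62)
= 28.02 mN/m

28.02


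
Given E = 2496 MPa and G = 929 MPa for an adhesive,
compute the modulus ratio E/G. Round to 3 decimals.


E/G ratio = 2496 / 929 = 2.687

2.687


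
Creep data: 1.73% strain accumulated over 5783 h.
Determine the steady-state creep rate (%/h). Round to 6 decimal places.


Rate = 1.73 / 5783 = 0.000299 %/h

0.000299


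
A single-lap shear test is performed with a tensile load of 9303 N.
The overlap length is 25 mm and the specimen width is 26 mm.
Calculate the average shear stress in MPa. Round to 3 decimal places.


Shear stress = F / (overlap * width)
= 9303 / (25 * 26)
= 9303 / 650
= 14.312 MPa

14.312


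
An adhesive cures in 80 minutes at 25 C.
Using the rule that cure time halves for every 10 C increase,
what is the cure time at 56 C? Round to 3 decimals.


Factor = 2^((56 - 25) / 10) = 8.5742
Cure time = 80 / 8.5742
= 9.330 minutes

9.330


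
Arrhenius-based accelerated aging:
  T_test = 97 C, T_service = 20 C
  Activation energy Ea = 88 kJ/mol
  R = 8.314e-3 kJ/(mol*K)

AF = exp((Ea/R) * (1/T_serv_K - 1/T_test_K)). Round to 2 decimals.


T_test_K = 370.15, T_serv_K = 293.15
AF = exp((88/8.314e-3) * (1/293.15 - 1/370.15))
= 1827.98

1827.98


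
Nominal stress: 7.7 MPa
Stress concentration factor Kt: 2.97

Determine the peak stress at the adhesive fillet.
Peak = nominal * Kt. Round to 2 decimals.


Peak stress = 7.7 * 2.97
= 22.87 MPa

22.87


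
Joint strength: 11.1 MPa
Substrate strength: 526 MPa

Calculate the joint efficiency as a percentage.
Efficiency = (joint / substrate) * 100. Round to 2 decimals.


Efficiency = (11.1 / 526) * 100 = 2.11%

2.11


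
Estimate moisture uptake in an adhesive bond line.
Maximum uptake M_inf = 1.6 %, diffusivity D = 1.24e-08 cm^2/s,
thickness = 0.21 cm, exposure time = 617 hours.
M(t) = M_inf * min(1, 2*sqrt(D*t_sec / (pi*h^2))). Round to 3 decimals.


Convert time: 617 h = 2221200 s
ratio = min(1, 2*sqrt(1.24e-08*2221200/(pi*0.21^2)))
= 0.891745
M(t) = 1.6 * 0.891745 = 1.427%

1.427


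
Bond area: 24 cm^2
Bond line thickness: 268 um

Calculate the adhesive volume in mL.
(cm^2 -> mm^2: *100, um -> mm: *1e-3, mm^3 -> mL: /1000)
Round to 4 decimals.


V = 24*100 * 268*1e-3 / 1000
= 0.6432 mL

0.6432


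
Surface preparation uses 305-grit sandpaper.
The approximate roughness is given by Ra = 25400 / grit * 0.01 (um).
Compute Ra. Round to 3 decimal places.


Ra = 25400 / 305 * 0.01
= 254 / 305
= 0.833 um

0.833


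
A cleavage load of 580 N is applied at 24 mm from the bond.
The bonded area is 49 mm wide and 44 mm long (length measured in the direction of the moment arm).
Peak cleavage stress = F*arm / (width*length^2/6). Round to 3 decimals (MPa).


Moment = 580 * 24 = 13920 N*mm
Section modulus = 49 * 1936 / 6 = 94864 / 6 mm^3
Stress = 13920 / (94864 / 6) = 83520 / 94864
= 0.880 MPa

0.880


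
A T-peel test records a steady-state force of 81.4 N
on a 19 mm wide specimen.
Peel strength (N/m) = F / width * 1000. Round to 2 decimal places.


Peel strength = 81.4 / 19 * 1000
= 4284.21 N/m

4284.21


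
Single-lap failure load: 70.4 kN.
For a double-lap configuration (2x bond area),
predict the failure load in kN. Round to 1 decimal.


Failure load = 70.4 * 2 = 140.8 kN

140.8


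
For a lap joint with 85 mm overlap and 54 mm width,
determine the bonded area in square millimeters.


Area = 85 * 54 = 4590 mm^2

4590


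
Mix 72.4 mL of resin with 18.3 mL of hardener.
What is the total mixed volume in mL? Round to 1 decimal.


Total = 72.4 + 18.3 = 90.7 mL

90.7


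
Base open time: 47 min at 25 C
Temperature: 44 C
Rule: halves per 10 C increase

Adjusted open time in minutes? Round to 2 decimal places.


Acceleration = 2^((44-25)/10) = 3.7321
Open time = 47 / 3.7321 = 12.59 min

12.59


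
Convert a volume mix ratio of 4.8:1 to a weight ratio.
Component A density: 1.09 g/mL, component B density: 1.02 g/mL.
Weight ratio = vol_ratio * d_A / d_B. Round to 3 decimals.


= 4.8 * 1.09 / 1.02 = 5.129

5.129


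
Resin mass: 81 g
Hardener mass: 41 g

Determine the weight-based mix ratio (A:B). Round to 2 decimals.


Ratio = 81 / 41 = 1.98

1.98


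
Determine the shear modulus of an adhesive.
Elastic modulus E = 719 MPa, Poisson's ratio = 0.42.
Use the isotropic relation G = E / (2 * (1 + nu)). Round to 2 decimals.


G = 719 / (2*(1+0.42)) = 719 / 2.84
= 253.17 MPa

253.17


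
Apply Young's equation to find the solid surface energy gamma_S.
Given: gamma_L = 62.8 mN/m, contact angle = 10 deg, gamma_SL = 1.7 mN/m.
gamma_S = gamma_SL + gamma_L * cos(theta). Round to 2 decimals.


theta_rad = 10 * pi/180 = 0.174533
gamma_S = 1.7 + 62.8 * cos(0.174533)
= 63.55 mN/m

63.55


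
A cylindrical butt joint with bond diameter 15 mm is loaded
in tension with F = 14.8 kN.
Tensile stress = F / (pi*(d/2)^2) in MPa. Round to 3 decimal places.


Area = pi * (15/2)^2 = 176.7146 mm^2
Stress = 14.8*1000 / 176.7146
= 83.751 MPa

83.751


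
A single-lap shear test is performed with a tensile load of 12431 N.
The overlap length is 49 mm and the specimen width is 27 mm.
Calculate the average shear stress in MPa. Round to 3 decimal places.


Shear stress = F / (overlap * width)
= 12431 / (49 * 27)
= 12431 / 1323
= 9.396 MPa

9.396


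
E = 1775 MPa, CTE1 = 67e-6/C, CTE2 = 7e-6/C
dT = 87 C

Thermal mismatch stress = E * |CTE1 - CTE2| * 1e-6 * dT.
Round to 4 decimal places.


= 1775 * 60e-6 * 87
= 9.2655 MPa

9.2655


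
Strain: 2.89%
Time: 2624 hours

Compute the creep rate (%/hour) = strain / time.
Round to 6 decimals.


Creep rate = 2.89 / 2624
= 0.001101 %/h

0.001101


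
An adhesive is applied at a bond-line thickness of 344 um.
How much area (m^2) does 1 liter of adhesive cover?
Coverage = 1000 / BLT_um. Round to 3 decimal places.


Coverage = 1000 / 344 = 2.907 m^2

2.907


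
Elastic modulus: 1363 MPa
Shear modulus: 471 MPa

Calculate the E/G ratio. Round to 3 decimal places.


E / G = 1363 / 471 = 2.894

2.894


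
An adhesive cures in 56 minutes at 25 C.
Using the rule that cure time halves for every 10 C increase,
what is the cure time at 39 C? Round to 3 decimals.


Factor = 2^((39 - 25) / 10) = 2.6390
Cure time = 56 / 2.6390
= 21.220 minutes

21.220


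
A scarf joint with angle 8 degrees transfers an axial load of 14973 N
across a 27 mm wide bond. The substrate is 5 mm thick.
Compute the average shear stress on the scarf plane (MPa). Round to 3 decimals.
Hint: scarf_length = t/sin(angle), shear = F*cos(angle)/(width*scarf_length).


scarf_length = 5 / sin(8 deg) = 35.9265 mm
cos(8 deg) = 0.990268
shear stress = 14973 * 0.990268 / (27 * 35.9265)
= 15.286 MPa

15.286


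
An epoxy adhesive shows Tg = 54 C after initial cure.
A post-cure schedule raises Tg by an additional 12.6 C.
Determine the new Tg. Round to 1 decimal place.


New Tg = 54 + 12.6
= 66.6 C

66.6


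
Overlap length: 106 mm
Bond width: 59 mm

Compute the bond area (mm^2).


Bond area = 106 * 59 = 6254 mm^2

6254


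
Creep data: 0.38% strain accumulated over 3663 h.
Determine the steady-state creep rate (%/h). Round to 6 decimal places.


Rate = 0.38 / 3663 = 0.000104 %/h

0.000104


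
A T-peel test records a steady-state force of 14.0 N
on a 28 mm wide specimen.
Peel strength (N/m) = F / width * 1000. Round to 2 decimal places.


Peel strength = 14.0 / 28 * 1000
= 500.00 N/m

500.00


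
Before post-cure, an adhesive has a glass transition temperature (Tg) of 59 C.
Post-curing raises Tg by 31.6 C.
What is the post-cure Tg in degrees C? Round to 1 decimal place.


Tg_post = Tg_base + delta_Tg
= 59 + 31.6
= 90.6 C

90.6


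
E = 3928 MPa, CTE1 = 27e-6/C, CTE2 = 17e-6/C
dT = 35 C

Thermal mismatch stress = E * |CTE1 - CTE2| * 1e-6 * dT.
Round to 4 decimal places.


= 3928 * 10e-6 * 35
= 1.3748 MPa

1.3748


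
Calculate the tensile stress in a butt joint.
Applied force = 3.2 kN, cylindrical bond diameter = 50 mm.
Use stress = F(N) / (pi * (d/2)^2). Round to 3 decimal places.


A = pi * 25.0^2 = 1963.4954 mm^2
sigma = 3200.0 / 1963.4954 = 1.630 MPa

1.630


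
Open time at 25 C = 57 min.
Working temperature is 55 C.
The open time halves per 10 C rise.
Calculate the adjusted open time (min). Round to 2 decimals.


factor = 2^((55 - 25) / 10) = 8.0000
ot = 57 / 8.0000 = 7.13 min

7.13


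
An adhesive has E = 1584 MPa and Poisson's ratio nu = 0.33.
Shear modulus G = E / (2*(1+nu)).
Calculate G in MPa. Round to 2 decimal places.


G = 1584 / (2*(1+0.33))
= 1584 / 2.66
= 595.49 MPa

595.49


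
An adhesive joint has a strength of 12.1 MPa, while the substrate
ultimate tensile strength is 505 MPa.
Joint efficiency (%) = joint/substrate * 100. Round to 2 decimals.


Efficiency = 12.1 / 505 * 100
= 2.40%

2.40


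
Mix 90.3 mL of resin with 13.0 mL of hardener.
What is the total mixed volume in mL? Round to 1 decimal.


Total = 90.3 + 13.0 = 103.3 mL

103.3


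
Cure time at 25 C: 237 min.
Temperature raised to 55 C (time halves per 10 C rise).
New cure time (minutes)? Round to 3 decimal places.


Acceleration factor = 2^(30/10) = 8.0000
New time = 237 / 8.0000 = 29.625 min

29.625


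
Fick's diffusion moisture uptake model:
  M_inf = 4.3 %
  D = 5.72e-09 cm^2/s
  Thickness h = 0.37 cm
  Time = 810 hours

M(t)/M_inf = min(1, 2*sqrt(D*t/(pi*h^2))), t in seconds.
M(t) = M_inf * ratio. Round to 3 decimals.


t_sec = 810 * 3600 = 2916000
ratio = 2*sqrt(5.72e-09*2916000/(pi*0.37^2))
= min(1, 0.393863)
= 0.393863
M(t) = 4.3 * 0.393863 = 1.694 %

1.694


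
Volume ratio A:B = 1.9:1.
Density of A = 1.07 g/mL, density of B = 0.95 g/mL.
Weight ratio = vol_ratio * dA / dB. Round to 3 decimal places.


Wt ratio = 1.9 * 1.07 / 0.95
= 2.140

2.140


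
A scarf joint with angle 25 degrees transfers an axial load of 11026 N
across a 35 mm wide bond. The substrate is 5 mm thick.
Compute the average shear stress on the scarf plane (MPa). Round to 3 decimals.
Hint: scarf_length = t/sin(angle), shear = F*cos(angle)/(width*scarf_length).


scarf_length = 5 / sin(25 deg) = 11.8310 mm
cos(25 deg) = 0.906308
shear stress = 11026 * 0.906308 / (35 * 11.8310)
= 24.133 MPa

24.133


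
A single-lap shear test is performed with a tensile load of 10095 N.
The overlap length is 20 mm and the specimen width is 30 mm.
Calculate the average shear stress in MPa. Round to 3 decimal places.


Shear stress = F / (overlap * width)
= 10095 / (20 * 30)
= 10095 / 600
= 16.825 MPa

16.825


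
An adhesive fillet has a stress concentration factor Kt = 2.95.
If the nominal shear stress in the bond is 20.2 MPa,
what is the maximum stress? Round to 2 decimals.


Max stress = 20.2 * 2.95 = 59.59 MPa

59.59


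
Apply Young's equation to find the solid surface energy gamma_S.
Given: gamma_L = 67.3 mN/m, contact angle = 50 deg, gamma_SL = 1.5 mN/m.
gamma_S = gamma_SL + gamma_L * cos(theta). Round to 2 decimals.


theta_rad = 50 * pi/180 = 0.872665
gamma_S = 1.5 + 67.3 * cos(0.872665)
= 44.76 mN/m

44.76


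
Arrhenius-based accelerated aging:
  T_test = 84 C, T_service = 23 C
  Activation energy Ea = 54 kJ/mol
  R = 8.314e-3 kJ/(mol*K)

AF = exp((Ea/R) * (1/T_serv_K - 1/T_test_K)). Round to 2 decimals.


T_test_K = 357.15, T_serv_K = 296.15
AF = exp((54/8.314e-3) * (1/296.15 - 1/357.15))
= 42.35

42.35


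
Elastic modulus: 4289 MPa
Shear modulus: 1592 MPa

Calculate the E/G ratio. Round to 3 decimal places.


E / G = 4289 / 1592 = 2.694

2.694


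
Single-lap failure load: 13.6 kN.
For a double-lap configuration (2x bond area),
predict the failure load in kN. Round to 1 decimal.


Failure load = 13.6 * 2 = 27.2 kN

27.2


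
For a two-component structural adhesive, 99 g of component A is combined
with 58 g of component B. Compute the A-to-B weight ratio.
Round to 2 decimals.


Weight ratio A:B = 99 / 58
= 1.71

1.71


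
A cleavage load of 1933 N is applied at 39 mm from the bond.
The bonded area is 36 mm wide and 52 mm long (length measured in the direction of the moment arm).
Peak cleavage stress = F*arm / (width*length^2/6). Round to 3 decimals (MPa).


Moment = 1933 * 39 = 75387 N*mm
Section modulus = 36 * 2704 / 6 = 97344 / 6 mm^3
Stress = 75387 / (97344 / 6) = 452322 / 97344
= 4.647 MPa

4.647


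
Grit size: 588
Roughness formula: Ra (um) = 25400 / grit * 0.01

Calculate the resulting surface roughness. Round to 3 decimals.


Ra = 25400 / 588 * 0.01
= 0.432 um

0.432


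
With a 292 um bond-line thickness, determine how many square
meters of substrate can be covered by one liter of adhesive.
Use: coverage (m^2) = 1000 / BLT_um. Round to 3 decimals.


Coverage = 1000 / 292 = 3.425 m^2

3.425


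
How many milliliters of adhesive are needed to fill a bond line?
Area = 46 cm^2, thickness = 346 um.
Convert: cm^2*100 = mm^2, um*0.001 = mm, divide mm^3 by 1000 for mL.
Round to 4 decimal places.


= (46 * 100) * (346 * 0.001) / 1000
= 1.5916 mL

1.5916


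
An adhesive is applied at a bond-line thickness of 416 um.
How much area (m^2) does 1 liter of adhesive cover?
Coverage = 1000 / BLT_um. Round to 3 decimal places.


Coverage = 1000 / 416 = 2.404 m^2

2.404


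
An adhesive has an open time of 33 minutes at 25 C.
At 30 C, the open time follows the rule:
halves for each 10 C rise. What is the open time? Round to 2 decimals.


Factor = 2^((30-25)/10) = 1.4142
Open time = 33 / 1.4142 = 23.33 min

23.33


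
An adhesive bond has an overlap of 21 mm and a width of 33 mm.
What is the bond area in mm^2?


Bond area = overlap * width
= 21 * 33
= 693 mm^2

693


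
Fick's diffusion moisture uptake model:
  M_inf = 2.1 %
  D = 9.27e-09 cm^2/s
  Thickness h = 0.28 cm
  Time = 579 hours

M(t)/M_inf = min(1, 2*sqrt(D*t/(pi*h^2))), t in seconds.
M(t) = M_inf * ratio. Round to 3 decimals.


t_sec = 579 * 3600 = 2084400
ratio = 2*sqrt(9.27e-09*2084400/(pi*0.28^2))
= min(1, 0.560180)
= 0.560180
M(t) = 2.1 * 0.560180 = 1.176 %

1.176


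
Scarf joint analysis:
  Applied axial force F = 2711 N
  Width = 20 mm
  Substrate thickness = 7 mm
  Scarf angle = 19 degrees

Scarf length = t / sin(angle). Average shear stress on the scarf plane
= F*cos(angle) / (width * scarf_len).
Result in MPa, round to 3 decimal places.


Scarf length = 7 / sin(19 deg) = 21.5009 mm
cos(19 deg) = 0.945519
Shear = 2711 * 0.945519 / (20 * 21.5009)
= 5.961 MPa

5.961


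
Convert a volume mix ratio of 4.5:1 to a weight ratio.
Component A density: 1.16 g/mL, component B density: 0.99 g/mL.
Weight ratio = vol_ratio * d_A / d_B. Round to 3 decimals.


= 4.5 * 1.16 / 0.99 = 5.273

5.273


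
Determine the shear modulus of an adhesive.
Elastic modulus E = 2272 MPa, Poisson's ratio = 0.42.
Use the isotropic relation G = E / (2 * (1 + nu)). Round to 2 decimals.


G = 2272 / (2*(1+0.42)) = 2272 / 2.84
= 800.00 MPa

800.00


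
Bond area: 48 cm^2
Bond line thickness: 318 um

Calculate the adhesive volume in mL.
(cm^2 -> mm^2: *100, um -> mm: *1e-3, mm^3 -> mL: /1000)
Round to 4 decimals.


V = 48*100 * 318*1e-3 / 1000
= 1.5264 mL

1.5264


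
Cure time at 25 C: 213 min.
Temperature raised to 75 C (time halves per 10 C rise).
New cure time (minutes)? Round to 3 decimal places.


Acceleration factor = 2^(50/10) = 32.0000
New time = 213 / 32.0000 = 6.656 min

6.656


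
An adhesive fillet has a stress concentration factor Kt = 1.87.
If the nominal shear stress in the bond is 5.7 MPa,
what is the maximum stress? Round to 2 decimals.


Max stress = 5.7 * 1.87 = 10.66 MPa

10.66


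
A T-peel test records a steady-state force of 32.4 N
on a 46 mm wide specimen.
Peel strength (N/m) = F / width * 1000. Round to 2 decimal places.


Peel strength = 32.4 / 46 * 1000
= 704.35 N/m

704.35


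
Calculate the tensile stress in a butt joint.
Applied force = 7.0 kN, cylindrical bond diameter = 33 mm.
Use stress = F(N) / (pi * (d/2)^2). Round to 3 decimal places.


A = pi * 16.5^2 = 855.2986 mm^2
sigma = 7000.0 / 855.2986 = 8.184 MPa

8.184


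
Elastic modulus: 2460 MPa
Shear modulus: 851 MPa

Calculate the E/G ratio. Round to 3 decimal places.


E / G = 2460 / 851 = 2.891

2.891


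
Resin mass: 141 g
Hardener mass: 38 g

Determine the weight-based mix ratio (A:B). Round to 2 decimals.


Ratio = 141 / 38 = 3.71

3.71


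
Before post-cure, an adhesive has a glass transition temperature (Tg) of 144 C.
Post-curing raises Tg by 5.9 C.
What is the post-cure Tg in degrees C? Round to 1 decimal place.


Tg_post = Tg_base + delta_Tg
= 144 + 5.9
= 149.9 C

149.9


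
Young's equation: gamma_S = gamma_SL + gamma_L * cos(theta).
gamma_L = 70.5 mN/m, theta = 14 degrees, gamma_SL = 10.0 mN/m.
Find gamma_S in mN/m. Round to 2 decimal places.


cos(14 deg) = 0.970296
gamma_S = 10.0 + 70.5 * 0.970296
= 78.41 mN/m

78.41


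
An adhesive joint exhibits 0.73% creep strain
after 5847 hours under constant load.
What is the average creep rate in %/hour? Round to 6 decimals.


Creep rate = strain / time
= 0.73 / 5847
= 0.000125 %/h

0.000125


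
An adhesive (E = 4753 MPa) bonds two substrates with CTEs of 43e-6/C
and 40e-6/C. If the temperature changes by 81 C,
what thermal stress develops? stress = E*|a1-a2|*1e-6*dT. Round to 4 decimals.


Stress = 4753 * |43 - 40| * 1e-6 * 81
= 1.1550 MPa

1.1550


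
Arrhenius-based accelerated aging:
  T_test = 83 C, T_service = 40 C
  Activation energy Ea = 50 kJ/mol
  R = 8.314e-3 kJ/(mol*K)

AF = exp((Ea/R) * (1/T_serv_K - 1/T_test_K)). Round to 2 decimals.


T_test_K = 356.15, T_serv_K = 313.15
AF = exp((50/8.314e-3) * (1/313.15 - 1/356.15))
= 10.16

10.16


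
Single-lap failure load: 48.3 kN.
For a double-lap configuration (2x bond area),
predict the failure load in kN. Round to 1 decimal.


Failure load = 48.3 * 2 = 96.6 kN

96.6


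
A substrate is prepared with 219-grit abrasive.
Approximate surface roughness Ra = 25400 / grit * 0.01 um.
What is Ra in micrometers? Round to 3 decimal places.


Ra = 25400 / 219 * 0.01 = 1.160 um

1.160


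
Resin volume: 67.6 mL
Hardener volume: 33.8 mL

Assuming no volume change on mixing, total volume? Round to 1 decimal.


V_total = 67.6 + 33.8 = 101.4 mL

101.4


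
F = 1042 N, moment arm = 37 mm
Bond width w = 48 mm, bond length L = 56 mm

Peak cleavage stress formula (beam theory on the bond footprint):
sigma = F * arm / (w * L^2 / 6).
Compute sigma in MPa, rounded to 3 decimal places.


sigma = (1042 * 37) / (48 * 3136 / 6)
= 38554 * 6 / 150528
= 231324 / 150528
= 1.537 MPa

1.537


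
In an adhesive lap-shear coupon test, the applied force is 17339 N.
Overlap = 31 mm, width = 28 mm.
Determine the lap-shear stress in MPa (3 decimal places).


stress = F / (overlap * width)
= 17339 / (31 * 28)
= 19.976 MPa

19.976


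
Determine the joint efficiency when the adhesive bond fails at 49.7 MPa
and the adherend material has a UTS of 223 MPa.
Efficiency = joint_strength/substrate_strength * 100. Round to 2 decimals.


Joint efficiency = 49.7 / 223 * 100
= 22.29%

22.29


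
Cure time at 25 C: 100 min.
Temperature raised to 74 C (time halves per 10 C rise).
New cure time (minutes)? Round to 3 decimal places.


Acceleration factor = 2^(49/10) = 29.8571
New time = 100 / 29.8571 = 3.349 min

3.349


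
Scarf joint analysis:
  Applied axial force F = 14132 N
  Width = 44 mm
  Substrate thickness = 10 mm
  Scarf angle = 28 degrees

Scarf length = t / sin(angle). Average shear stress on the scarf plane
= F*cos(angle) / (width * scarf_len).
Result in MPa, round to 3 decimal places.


Scarf length = 10 / sin(28 deg) = 21.3005 mm
cos(28 deg) = 0.882948
Shear = 14132 * 0.882948 / (44 * 21.3005)
= 13.314 MPa

13.314


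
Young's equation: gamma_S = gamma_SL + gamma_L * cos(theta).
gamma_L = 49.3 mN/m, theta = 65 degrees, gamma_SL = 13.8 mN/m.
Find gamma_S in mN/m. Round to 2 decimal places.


cos(65 deg) = 0.422618
gamma_S = 13.8 + 49.3 * 0.422618
= 34.64 mN/m

34.64


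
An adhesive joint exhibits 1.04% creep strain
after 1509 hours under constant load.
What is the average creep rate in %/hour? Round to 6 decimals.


Creep rate = strain / time
= 1.04 / 1509
= 0.000689 %/h

0.000689


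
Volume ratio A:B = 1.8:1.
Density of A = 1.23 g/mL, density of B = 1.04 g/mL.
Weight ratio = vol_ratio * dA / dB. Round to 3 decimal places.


Wt ratio = 1.8 * 1.23 / 1.04
= 2.129

2.129


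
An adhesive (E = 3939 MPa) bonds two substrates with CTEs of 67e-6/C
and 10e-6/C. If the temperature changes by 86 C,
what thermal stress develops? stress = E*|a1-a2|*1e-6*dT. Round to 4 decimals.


Stress = 3939 * |67 - 10| * 1e-6 * 86
= 19.3090 MPa

19.3090


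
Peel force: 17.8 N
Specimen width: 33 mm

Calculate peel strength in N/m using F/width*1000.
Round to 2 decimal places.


Peel strength = 17.8 / 33 * 1000 = 539.39 N/m

539.39


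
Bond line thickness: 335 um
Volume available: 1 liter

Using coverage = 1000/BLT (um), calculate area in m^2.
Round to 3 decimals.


1 L = 1e6 mm^3, thickness = 335 um = 0.335 mm
Area = 1e6 / 0.335 mm^2 = (1e6 / 0.335) / 1e6 m^2 = 1000 / 335 m^2
= 2.985 m^2

2.985


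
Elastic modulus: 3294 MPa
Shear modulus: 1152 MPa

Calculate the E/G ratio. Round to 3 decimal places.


E / G = 3294 / 1152 = 2.859

2.859


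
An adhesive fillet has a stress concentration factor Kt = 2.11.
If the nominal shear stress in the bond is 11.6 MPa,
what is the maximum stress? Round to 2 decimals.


Max stress = 11.6 * 2.11 = 24.48 MPa

24.48


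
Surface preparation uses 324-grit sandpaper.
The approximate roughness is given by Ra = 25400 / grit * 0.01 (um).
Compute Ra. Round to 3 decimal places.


Ra = 25400 / 324 * 0.01
= 254 / 324
= 0.784 um

0.784


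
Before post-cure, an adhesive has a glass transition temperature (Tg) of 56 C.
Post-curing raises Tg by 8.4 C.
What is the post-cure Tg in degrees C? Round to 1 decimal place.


Tg_post = Tg_base + delta_Tg
= 56 + 8.4
= 64.4 C

64.4


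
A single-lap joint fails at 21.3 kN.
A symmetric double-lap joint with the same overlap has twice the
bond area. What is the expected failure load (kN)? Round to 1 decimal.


Double-lap load = 2 * 21.3 = 42.6 kN

42.6


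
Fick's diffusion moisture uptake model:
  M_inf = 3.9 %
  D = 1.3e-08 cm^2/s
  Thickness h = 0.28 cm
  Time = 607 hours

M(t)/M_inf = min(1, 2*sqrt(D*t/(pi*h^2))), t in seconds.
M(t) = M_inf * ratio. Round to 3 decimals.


t_sec = 607 * 3600 = 2185200
ratio = 2*sqrt(1.3e-08*2185200/(pi*0.28^2))
= min(1, 0.679226)
= 0.679226
M(t) = 3.9 * 0.679226 = 2.649 %

2.649


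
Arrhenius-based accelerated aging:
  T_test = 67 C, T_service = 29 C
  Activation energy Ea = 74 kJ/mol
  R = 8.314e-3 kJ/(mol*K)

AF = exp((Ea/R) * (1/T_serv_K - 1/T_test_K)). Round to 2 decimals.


T_test_K = 340.15, T_serv_K = 302.15
AF = exp((74/8.314e-3) * (1/302.15 - 1/340.15))
= 26.87

26.87


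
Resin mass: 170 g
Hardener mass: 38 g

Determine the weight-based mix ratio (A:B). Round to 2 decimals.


Ratio = 170 / 38 = 4.47

4.47


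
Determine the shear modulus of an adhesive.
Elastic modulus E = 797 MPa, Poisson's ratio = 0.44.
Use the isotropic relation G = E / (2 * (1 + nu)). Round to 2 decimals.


G = 797 / (2*(1+0.44)) = 797 / 2.88
= 276.74 MPa

276.74


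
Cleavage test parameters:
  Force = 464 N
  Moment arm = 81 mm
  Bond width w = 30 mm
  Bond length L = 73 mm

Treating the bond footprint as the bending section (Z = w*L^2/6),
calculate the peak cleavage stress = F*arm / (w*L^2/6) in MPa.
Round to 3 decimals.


M = 464 * 81 = 37584 N*mm
Z = 30 * 73^2 / 6 = 159870 / 6 mm^3
sigma = M / Z = 6 * 37584 / 159870 = 225504 / 159870
= 1.411 MPa

1.411


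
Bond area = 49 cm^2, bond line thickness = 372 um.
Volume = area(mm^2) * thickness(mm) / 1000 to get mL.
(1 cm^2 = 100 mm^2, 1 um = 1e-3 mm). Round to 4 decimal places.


area_mm2 = 49 * 100 = 4900
blt_mm = 372 * 1e-3 = 0.372
vol_mm3 = 4900 * 0.372 = 1822.8
vol_mL = 1822.8 / 1000 = 1.8228 mL

1.8228


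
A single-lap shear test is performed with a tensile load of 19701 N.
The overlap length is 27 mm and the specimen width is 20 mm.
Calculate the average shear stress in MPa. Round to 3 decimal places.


Shear stress = F / (overlap * width)
= 19701 / (27 * 20)
= 19701 / 540
= 36.483 MPa

36.483


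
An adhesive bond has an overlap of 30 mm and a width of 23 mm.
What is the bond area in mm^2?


Bond area = overlap * width
= 30 * 23
= 690 mm^2

690


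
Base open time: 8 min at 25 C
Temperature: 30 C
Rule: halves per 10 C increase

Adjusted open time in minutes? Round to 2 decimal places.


Acceleration = 2^((30-25)/10) = 1.4142
Open time = 8 / 1.4142 = 5.66 min

5.66


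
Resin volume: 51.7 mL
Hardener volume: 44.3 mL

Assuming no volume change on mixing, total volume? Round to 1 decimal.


V_total = 51.7 + 44.3 = 96.0 mL

96.0


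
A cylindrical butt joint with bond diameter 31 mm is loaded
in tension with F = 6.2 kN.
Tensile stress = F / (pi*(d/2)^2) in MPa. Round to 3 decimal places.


Area = pi * (31/2)^2 = 754.7676 mm^2
Stress = 6.2*1000 / 754.7676
= 8.214 MPa

8.214


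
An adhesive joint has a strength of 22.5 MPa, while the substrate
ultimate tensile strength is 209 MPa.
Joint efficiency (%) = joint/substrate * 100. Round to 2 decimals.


Efficiency = 22.5 / 209 * 100
= 10.77%

10.77


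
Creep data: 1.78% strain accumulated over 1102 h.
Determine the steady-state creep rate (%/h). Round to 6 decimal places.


Rate = 1.78 / 1102 = 0.001615 %/h

0.001615


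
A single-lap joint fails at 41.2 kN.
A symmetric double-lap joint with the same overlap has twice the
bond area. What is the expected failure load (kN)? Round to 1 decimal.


Double-lap load = 2 * 41.2 = 82.4 kN

82.4


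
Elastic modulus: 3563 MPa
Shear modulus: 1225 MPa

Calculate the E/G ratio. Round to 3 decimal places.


E / G = 3563 / 1225 = 2.909

2.909


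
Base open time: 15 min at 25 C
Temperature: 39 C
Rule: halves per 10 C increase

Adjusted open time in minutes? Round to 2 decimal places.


Acceleration = 2^((39-25)/10) = 2.6390
Open time = 15 / 2.6390 = 5.68 min

5.68


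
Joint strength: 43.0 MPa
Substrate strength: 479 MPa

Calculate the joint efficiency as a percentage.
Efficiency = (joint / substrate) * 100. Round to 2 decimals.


Efficiency = (43.0 / 479) * 100 = 8.98%

8.98


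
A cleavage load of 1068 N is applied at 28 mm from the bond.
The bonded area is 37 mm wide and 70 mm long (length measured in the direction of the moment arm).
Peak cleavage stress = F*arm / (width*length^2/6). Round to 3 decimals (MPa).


Moment = 1068 * 28 = 29904 N*mm
Section modulus = 37 * 4900 / 6 = 181300 / 6 mm^3
Stress = 29904 / (181300 / 6) = 179424 / 181300
= 0.990 MPa

0.990


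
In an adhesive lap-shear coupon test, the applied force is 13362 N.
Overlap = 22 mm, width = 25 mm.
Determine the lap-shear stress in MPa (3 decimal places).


stress = F / (overlap * width)
= 13362 / (22 * 25)
= 24.295 MPa

24.295


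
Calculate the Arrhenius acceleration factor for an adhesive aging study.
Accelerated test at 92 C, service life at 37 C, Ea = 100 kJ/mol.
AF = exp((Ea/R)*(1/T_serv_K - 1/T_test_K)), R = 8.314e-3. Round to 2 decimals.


T_test = 365.15 K, T_serv = 310.15 K
Ea/R = 100 / 0.008314 = 12027.90
AF = exp(12027.90 * (1/310.15 - 1/365.15))
= 344.23

344.23


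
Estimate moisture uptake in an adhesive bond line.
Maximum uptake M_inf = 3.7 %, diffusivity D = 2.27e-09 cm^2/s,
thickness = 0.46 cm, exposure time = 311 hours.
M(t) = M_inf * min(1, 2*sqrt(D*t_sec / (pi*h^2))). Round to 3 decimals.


Convert time: 311 h = 1119600 s
ratio = min(1, 2*sqrt(2.27e-09*1119600/(pi*0.46^2)))
= 0.123664
M(t) = 3.7 * 0.123664 = 0.458%

0.458


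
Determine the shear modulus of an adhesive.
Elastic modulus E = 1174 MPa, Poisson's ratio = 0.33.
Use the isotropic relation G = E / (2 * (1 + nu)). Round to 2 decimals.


G = 1174 / (2*(1+0.33)) = 1174 / 2.66
= 441.35 MPa

441.35


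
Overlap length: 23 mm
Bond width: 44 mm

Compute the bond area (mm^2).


Bond area = 23 * 44 = 1012 mm^2

1012


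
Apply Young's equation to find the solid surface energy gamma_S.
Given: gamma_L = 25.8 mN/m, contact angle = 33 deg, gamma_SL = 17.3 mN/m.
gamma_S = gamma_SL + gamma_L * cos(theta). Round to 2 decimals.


theta_rad = 33 * pi/180 = 0.575959
gamma_S = 17.3 + 25.8 * cos(0.575959)
= 38.94 mN/m

38.94


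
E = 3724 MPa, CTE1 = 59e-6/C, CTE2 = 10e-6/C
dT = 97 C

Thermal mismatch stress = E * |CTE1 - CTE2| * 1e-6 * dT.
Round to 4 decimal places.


= 3724 * 49e-6 * 97
= 17.7002 MPa

17.7002


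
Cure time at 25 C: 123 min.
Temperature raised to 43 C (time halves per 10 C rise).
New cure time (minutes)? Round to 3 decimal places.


Acceleration factor = 2^(18/10) = 3.4822
New time = 123 / 3.4822 = 35.322 min

35.322
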